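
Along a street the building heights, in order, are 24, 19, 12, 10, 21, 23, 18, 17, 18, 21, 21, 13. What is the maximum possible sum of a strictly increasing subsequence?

Let S[i] be the best sum of a strictly increasing subsequence ending at i:
i:      1  2  3  4  5  6  7  8  9 10 11 12
a[i]:  24 19 12 10 21 23 18 17 18 21 21 13
S:     24 19 12 10 40 63 30 29 47 68 68 25
Maximum is 68 (e.g. 12 + 17 + 18 + 21).

68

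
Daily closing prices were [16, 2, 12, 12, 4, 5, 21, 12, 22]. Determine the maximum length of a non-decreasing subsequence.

Track the smallest tail for each achievable length (allowing ties):
16 → extends → [16]
2 → replaces 16 → [2]
12 → extends → [2, 12]
12 → extends → [2, 12, 12]
4 → replaces 12 → [2, 4, 12]
5 → replaces 12 → [2, 4, 5]
21 → extends → [2, 4, 5, 21]
12 → replaces 21 → [2, 4, 5, 12]
22 → extends → [2, 4, 5, 12, 22]
Five tails, so the longest non-decreasing subsequence has length 5 (e.g. 2, 12, 12, 21, 22).

5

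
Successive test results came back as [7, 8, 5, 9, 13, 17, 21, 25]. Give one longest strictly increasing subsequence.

7, 8, 9, 13, 17, 21, 25

Patience tails give the LIS length; then backtrack through the dp parents:
7 → extends → [7]
8 → extends → [7, 8]
5 → replaces 7 → [5, 8]
9 → extends → [5, 8, 9]
13 → extends → [5, 8, 9, 13]
17 → extends → [5, 8, 9, 13, 17]
21 → extends → [5, 8, 9, 13, 17, 21]
25 → extends → [5, 8, 9, 13, 17, 21, 25]
Length 7; one witness is 7, 8, 9, 13, 17, 21, 25.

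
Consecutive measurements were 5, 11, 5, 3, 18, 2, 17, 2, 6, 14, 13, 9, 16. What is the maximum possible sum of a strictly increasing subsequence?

Let S[i] be the best sum of a strictly increasing subsequence ending at i:
i:      1  2  3  4  5  6  7  8  9 10 11 12 13
a[i]:   5 11  5  3 18  2 17  2  6 14 13  9 16
S:      5 16  5  3 34  2 33  2 11 30 29 20 46
Maximum is 46 (e.g. 5 + 11 + 14 + 16).

46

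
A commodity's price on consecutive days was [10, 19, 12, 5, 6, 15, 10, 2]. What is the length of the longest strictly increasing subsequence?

3

Track the smallest tail for each achievable length (strict):
10 → extends → [10]
19 → extends → [10, 19]
12 → replaces 19 → [10, 12]
5 → replaces 10 → [5, 12]
6 → replaces 12 → [5, 6]
15 → extends → [5, 6, 15]
10 → replaces 15 → [5, 6, 10]
2 → replaces 5 → [2, 6, 10]
Three tails, so the longest strictly increasing subsequence has length 3 (e.g. 10, 12, 15).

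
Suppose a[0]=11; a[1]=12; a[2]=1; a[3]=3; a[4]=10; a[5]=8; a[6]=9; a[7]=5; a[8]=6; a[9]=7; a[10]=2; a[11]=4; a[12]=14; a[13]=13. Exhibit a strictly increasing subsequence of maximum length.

1, 3, 5, 6, 7, 14

Patience tails give the LIS length; then backtrack through the dp parents:
11 → extends → [11]
12 → extends → [11, 12]
1 → replaces 11 → [1, 12]
3 → replaces 12 → [1, 3]
10 → extends → [1, 3, 10]
8 → replaces 10 → [1, 3, 8]
9 → extends → [1, 3, 8, 9]
5 → replaces 8 → [1, 3, 5, 9]
6 → replaces 9 → [1, 3, 5, 6]
7 → extends → [1, 3, 5, 6, 7]
2 → replaces 3 → [1, 2, 5, 6, 7]
4 → replaces 5 → [1, 2, 4, 6, 7]
14 → extends → [1, 2, 4, 6, 7, 14]
13 → replaces 14 → [1, 2, 4, 6, 7, 13]
Length 6; one witness is 1, 3, 5, 6, 7, 14.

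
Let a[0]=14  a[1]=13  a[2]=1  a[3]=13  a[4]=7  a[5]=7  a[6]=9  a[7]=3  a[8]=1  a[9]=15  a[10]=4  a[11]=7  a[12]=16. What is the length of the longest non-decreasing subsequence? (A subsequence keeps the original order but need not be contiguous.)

Track the smallest tail for each achievable length (allowing ties):
14 → extends → [14]
13 → replaces 14 → [13]
1 → replaces 13 → [1]
13 → extends → [1, 13]
7 → replaces 13 → [1, 7]
7 → extends → [1, 7, 7]
9 → extends → [1, 7, 7, 9]
3 → replaces 7 → [1, 3, 7, 9]
1 → replaces 3 → [1, 1, 7, 9]
15 → extends → [1, 1, 7, 9, 15]
4 → replaces 7 → [1, 1, 4, 9, 15]
7 → replaces 9 → [1, 1, 4, 7, 15]
16 → extends → [1, 1, 4, 7, 15, 16]
Six tails, so the longest non-decreasing subsequence has length 6 (e.g. 1, 7, 7, 9, 15, 16).

6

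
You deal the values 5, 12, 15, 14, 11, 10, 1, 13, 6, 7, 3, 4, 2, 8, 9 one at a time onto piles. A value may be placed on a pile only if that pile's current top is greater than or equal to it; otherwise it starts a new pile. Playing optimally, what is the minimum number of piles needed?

5

Place each on the leftmost legal pile:
5 → new pile 1 (tops now [5])
12 → new pile 2 (tops now [5, 12])
15 → new pile 3 (tops now [5, 12, 15])
14 → pile 3 (tops now [5, 12, 14])
11 → pile 2 (tops now [5, 11, 14])
10 → pile 2 (tops now [5, 10, 14])
1 → pile 1 (tops now [1, 10, 14])
13 → pile 3 (tops now [1, 10, 13])
6 → pile 2 (tops now [1, 6, 13])
7 → pile 3 (tops now [1, 6, 7])
3 → pile 2 (tops now [1, 3, 7])
4 → pile 3 (tops now [1, 3, 4])
2 → pile 2 (tops now [1, 2, 4])
8 → new pile 4 (tops now [1, 2, 4, 8])
9 → new pile 5 (tops now [1, 2, 4, 8, 9])
Five piles.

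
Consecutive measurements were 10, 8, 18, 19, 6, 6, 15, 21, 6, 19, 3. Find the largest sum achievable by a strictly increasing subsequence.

Let S[i] be the best sum of a strictly increasing subsequence ending at i:
i:      1  2  3  4  5  6  7  8  9 10 11
a[i]:  10  8 18 19  6  6 15 21  6 19  3
S:     10  8 28 47  6  6 25 68  6 47  3
Maximum is 68 (e.g. 10 + 18 + 19 + 21).

68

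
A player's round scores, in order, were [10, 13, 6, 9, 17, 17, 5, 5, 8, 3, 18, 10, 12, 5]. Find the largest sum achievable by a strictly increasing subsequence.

Let S[i] be the best sum of a strictly increasing subsequence ending at i:
i:      1  2  3  4  5  6  7  8  9 10 11 12 13 14
a[i]:  10 13  6  9 17 17  5  5  8  3 18 10 12  5
S:     10 23  6 15 40 40  5  5 14  3 58 25 37  8
Maximum is 58 (e.g. 10 + 13 + 17 + 18).

58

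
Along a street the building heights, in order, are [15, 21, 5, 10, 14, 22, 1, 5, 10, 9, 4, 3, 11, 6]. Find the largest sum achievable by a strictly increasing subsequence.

Let S[i] be the best sum of a strictly increasing subsequence ending at i:
i:      1  2  3  4  5  6  7  8  9 10 11 12 13 14
a[i]:  15 21  5 10 14 22  1  5 10  9  4  3 11  6
S:     15 36  5 15 29 58  1  6 16 15  5  4 27 12
Maximum is 58 (e.g. 15 + 21 + 22).

58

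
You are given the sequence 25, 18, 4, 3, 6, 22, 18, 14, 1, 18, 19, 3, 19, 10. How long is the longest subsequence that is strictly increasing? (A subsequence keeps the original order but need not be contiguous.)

Track the smallest tail for each achievable length (strict):
25 → extends → [25]
18 → replaces 25 → [18]
4 → replaces 18 → [4]
3 → replaces 4 → [3]
6 → extends → [3, 6]
22 → extends → [3, 6, 22]
18 → replaces 22 → [3, 6, 18]
14 → replaces 18 → [3, 6, 14]
1 → replaces 3 → [1, 6, 14]
18 → extends → [1, 6, 14, 18]
19 → extends → [1, 6, 14, 18, 19]
3 → replaces 6 → [1, 3, 14, 18, 19]
19 → already a tail → [1, 3, 14, 18, 19]
10 → replaces 14 → [1, 3, 10, 18, 19]
Five tails, so the longest strictly increasing subsequence has length 5 (e.g. 4, 6, 14, 18, 19).

5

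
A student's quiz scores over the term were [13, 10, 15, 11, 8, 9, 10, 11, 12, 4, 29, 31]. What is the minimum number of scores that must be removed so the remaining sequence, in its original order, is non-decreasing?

5

Fewest deletions = n − (longest non-decreasing subsequence).
i:      1  2  3  4  5  6  7  8  9 10 11 12
a[i]:  13 10 15 11  8  9 10 11 12  4 29 31
dp:     1  1  2  2  1  2  3  4  5  1  6  7
max dp = 7, so deletions = 12 − 7 = 5.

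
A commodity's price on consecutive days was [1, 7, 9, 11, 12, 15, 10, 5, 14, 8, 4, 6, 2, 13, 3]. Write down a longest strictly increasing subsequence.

1, 7, 9, 11, 12, 15

Patience tails give the LIS length; then backtrack through the dp parents:
1 → extends → [1]
7 → extends → [1, 7]
9 → extends → [1, 7, 9]
11 → extends → [1, 7, 9, 11]
12 → extends → [1, 7, 9, 11, 12]
15 → extends → [1, 7, 9, 11, 12, 15]
10 → replaces 11 → [1, 7, 9, 10, 12, 15]
5 → replaces 7 → [1, 5, 9, 10, 12, 15]
14 → replaces 15 → [1, 5, 9, 10, 12, 14]
8 → replaces 9 → [1, 5, 8, 10, 12, 14]
4 → replaces 5 → [1, 4, 8, 10, 12, 14]
6 → replaces 8 → [1, 4, 6, 10, 12, 14]
2 → replaces 4 → [1, 2, 6, 10, 12, 14]
13 → replaces 14 → [1, 2, 6, 10, 12, 13]
3 → replaces 6 → [1, 2, 3, 10, 12, 13]
Length 6; one witness is 1, 7, 9, 11, 12, 15.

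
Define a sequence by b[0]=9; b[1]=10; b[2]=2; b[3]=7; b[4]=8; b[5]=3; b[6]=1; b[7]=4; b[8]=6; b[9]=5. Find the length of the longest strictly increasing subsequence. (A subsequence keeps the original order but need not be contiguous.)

4

Track the smallest tail for each achievable length (strict):
9 → extends → [9]
10 → extends → [9, 10]
2 → replaces 9 → [2, 10]
7 → replaces 10 → [2, 7]
8 → extends → [2, 7, 8]
3 → replaces 7 → [2, 3, 8]
1 → replaces 2 → [1, 3, 8]
4 → replaces 8 → [1, 3, 4]
6 → extends → [1, 3, 4, 6]
5 → replaces 6 → [1, 3, 4, 5]
Four tails, so the longest strictly increasing subsequence has length 4 (e.g. 2, 3, 4, 6).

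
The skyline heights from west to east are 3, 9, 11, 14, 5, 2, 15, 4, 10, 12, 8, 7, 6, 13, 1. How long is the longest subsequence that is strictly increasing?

5

Track the smallest tail for each achievable length (strict):
3 → extends → [3]
9 → extends → [3, 9]
11 → extends → [3, 9, 11]
14 → extends → [3, 9, 11, 14]
5 → replaces 9 → [3, 5, 11, 14]
2 → replaces 3 → [2, 5, 11, 14]
15 → extends → [2, 5, 11, 14, 15]
4 → replaces 5 → [2, 4, 11, 14, 15]
10 → replaces 11 → [2, 4, 10, 14, 15]
12 → replaces 14 → [2, 4, 10, 12, 15]
8 → replaces 10 → [2, 4, 8, 12, 15]
7 → replaces 8 → [2, 4, 7, 12, 15]
6 → replaces 7 → [2, 4, 6, 12, 15]
13 → replaces 15 → [2, 4, 6, 12, 13]
1 → replaces 2 → [1, 4, 6, 12, 13]
Five tails, so the longest strictly increasing subsequence has length 5 (e.g. 3, 9, 11, 14, 15).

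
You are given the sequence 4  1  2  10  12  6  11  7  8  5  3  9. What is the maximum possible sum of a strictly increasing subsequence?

Let S[i] be the best sum of a strictly increasing subsequence ending at i:
i:      1  2  3  4  5  6  7  8  9 10 11 12
a[i]:   4  1  2 10 12  6 11  7  8  5  3  9
S:      4  1  3 14 26 10 25 17 25  9  6 34
Maximum is 34 (e.g. 4 + 6 + 7 + 8 + 9).

34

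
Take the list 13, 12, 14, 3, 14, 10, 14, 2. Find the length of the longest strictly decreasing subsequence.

Negate each value so 'decreasing' becomes 'increasing', then run patience tails on the negated sequence:
-13 → extends → [-13]
-12 → extends → [-13, -12]
-14 → replaces -13 → [-14, -12]
-3 → extends → [-14, -12, -3]
-14 → already a tail → [-14, -12, -3]
-10 → replaces -3 → [-14, -12, -10]
-14 → already a tail → [-14, -12, -10]
-2 → extends → [-14, -12, -10, -2]
Four tails, so the longest strictly decreasing subsequence of the original has length 4.

4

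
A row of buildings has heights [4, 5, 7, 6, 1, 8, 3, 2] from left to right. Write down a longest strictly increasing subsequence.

Patience tails give the LIS length; then backtrack through the dp parents:
4 → extends → [4]
5 → extends → [4, 5]
7 → extends → [4, 5, 7]
6 → replaces 7 → [4, 5, 6]
1 → replaces 4 → [1, 5, 6]
8 → extends → [1, 5, 6, 8]
3 → replaces 5 → [1, 3, 6, 8]
2 → replaces 3 → [1, 2, 6, 8]
Length 4; one witness is 4, 5, 7, 8.

4, 5, 7, 8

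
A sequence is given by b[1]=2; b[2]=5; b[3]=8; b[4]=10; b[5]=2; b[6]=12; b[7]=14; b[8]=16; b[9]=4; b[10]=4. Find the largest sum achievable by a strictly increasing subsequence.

Let S[i] be the best sum of a strictly increasing subsequence ending at i:
i:      1  2  3  4  5  6  7  8  9 10
b[i]:   2  5  8 10  2 12 14 16  4  4
S:      2  7 15 25  2 37 51 67  6  6
Maximum is 67 (e.g. 2 + 5 + 8 + 10 + 12 + 14 + 16).

67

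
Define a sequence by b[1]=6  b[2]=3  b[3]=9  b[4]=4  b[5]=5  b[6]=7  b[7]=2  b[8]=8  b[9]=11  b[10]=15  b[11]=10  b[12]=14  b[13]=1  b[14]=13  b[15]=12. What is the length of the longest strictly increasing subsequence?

Track the smallest tail for each achievable length (strict):
6 → extends → [6]
3 → replaces 6 → [3]
9 → extends → [3, 9]
4 → replaces 9 → [3, 4]
5 → extends → [3, 4, 5]
7 → extends → [3, 4, 5, 7]
2 → replaces 3 → [2, 4, 5, 7]
8 → extends → [2, 4, 5, 7, 8]
11 → extends → [2, 4, 5, 7, 8, 11]
15 → extends → [2, 4, 5, 7, 8, 11, 15]
10 → replaces 11 → [2, 4, 5, 7, 8, 10, 15]
14 → replaces 15 → [2, 4, 5, 7, 8, 10, 14]
1 → replaces 2 → [1, 4, 5, 7, 8, 10, 14]
13 → replaces 14 → [1, 4, 5, 7, 8, 10, 13]
12 → replaces 13 → [1, 4, 5, 7, 8, 10, 12]
Seven tails, so the longest strictly increasing subsequence has length 7 (e.g. 3, 4, 5, 7, 8, 11, 15).

7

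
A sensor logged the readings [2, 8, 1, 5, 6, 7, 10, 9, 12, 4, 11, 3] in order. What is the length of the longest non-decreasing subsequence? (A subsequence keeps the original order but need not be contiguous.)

6

Track the smallest tail for each achievable length (allowing ties):
2 → extends → [2]
8 → extends → [2, 8]
1 → replaces 2 → [1, 8]
5 → replaces 8 → [1, 5]
6 → extends → [1, 5, 6]
7 → extends → [1, 5, 6, 7]
10 → extends → [1, 5, 6, 7, 10]
9 → replaces 10 → [1, 5, 6, 7, 9]
12 → extends → [1, 5, 6, 7, 9, 12]
4 → replaces 5 → [1, 4, 6, 7, 9, 12]
11 → replaces 12 → [1, 4, 6, 7, 9, 11]
3 → replaces 4 → [1, 3, 6, 7, 9, 11]
Six tails, so the longest non-decreasing subsequence has length 6 (e.g. 2, 5, 6, 7, 10, 12).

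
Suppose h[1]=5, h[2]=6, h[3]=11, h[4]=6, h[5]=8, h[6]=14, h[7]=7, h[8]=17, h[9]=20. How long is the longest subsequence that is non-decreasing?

7

Track the smallest tail for each achievable length (allowing ties):
5 → extends → [5]
6 → extends → [5, 6]
11 → extends → [5, 6, 11]
6 → replaces 11 → [5, 6, 6]
8 → extends → [5, 6, 6, 8]
14 → extends → [5, 6, 6, 8, 14]
7 → replaces 8 → [5, 6, 6, 7, 14]
17 → extends → [5, 6, 6, 7, 14, 17]
20 → extends → [5, 6, 6, 7, 14, 17, 20]
Seven tails, so the longest non-decreasing subsequence has length 7 (e.g. 5, 6, 6, 8, 14, 17, 20).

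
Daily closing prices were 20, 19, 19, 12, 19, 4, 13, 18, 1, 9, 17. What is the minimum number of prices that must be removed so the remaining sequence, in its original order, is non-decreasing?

Fewest deletions = n − (longest non-decreasing subsequence).
i:      1  2  3  4  5  6  7  8  9 10 11
a[i]:  20 19 19 12 19  4 13 18  1  9 17
dp:     1  1  2  1  3  1  2  3  1  2  3
max dp = 3, so deletions = 11 − 3 = 8.

8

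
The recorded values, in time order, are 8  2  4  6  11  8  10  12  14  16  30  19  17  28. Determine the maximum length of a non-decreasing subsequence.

10

Let dp[i] be the length of the longest such subsequence ending at index i:
i:      1  2  3  4  5  6  7  8  9 10 11 12 13 14
a[i]:   8  2  4  6 11  8 10 12 14 16 30 19 17 28
dp:     1  1  2  3  4  4  5  6  7  8  9  9  9 10
Maximum dp value is 10.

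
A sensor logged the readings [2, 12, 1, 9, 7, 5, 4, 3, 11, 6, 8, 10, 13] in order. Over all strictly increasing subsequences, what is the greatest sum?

44

Let S[i] be the best sum of a strictly increasing subsequence ending at i:
i:      1  2  3  4  5  6  7  8  9 10 11 12 13
a[i]:   2 12  1  9  7  5  4  3 11  6  8 10 13
S:      2 14  1 11  9  7  6  5 22 13 21 31 44
Maximum is 44 (e.g. 2 + 5 + 6 + 8 + 10 + 13).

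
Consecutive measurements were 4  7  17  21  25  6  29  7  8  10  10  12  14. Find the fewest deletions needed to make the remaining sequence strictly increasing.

6

Fewest deletions = n − (longest strictly increasing subsequence).
Patience tails:
4 → extends → [4]
7 → extends → [4, 7]
17 → extends → [4, 7, 17]
21 → extends → [4, 7, 17, 21]
25 → extends → [4, 7, 17, 21, 25]
6 → replaces 7 → [4, 6, 17, 21, 25]
29 → extends → [4, 6, 17, 21, 25, 29]
7 → replaces 17 → [4, 6, 7, 21, 25, 29]
8 → replaces 21 → [4, 6, 7, 8, 25, 29]
10 → replaces 25 → [4, 6, 7, 8, 10, 29]
10 → already a tail → [4, 6, 7, 8, 10, 29]
12 → replaces 29 → [4, 6, 7, 8, 10, 12]
14 → extends → [4, 6, 7, 8, 10, 12, 14]
Longest strictly increasing subsequence has length 7, so deletions = 13 − 7 = 6.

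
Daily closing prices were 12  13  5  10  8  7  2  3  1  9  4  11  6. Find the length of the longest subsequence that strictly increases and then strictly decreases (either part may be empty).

inc[i] = longest strictly increasing subsequence ending at i; dec[i] = longest strictly decreasing subsequence starting at i:
i:      1  2  3  4  5  6  7  8  9 10 11 12 13
a[i]:  12 13  5 10  8  7  2  3  1  9  4 11  6
inc:    1  2  1  2  2  2  1  2  1  3  3  4  4
dec:    6  6  3  5  4  3  2  2  1  2  1  2  1
Best peak at i=2 (value 13): inc=2, dec=6, length 2+6−1 = 7.

7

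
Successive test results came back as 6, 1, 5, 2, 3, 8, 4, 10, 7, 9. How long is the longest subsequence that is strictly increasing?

6

Track the smallest tail for each achievable length (strict):
6 → extends → [6]
1 → replaces 6 → [1]
5 → extends → [1, 5]
2 → replaces 5 → [1, 2]
3 → extends → [1, 2, 3]
8 → extends → [1, 2, 3, 8]
4 → replaces 8 → [1, 2, 3, 4]
10 → extends → [1, 2, 3, 4, 10]
7 → replaces 10 → [1, 2, 3, 4, 7]
9 → extends → [1, 2, 3, 4, 7, 9]
Six tails, so the longest strictly increasing subsequence has length 6 (e.g. 1, 2, 3, 4, 7, 9).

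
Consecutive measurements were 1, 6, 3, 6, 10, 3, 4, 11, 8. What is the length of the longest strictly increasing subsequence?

5

Let dp[i] be the length of the longest such subsequence ending at index i:
i:      1  2  3  4  5  6  7  8  9
a[i]:   1  6  3  6 10  3  4 11  8
dp:     1  2  2  3  4  2  3  5  4
Maximum dp value is 5.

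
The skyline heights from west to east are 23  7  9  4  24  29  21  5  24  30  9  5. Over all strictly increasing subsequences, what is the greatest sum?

106

Let S[i] be the best sum of a strictly increasing subsequence ending at i:
i:       1   2   3   4   5   6   7   8   9  10  11  12
a[i]:   23   7   9   4  24  29  21   5  24  30   9   5
S:      23   7  16   4  47  76  37   9  61 106  18   9
Maximum is 106 (e.g. 23 + 24 + 29 + 30).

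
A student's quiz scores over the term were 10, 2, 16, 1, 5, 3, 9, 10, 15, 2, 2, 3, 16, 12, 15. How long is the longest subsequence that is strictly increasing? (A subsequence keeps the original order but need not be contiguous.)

6

Let dp[i] be the length of the longest such subsequence ending at index i:
i:      1  2  3  4  5  6  7  8  9 10 11 12 13 14 15
a[i]:  10  2 16  1  5  3  9 10 15  2  2  3 16 12 15
dp:     1  1  2  1  2  2  3  4  5  2  2  3  6  5  6
Maximum dp value is 6.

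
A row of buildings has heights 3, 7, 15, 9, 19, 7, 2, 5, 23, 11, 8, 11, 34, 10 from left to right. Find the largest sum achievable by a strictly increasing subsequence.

101

Let S[i] be the best sum of a strictly increasing subsequence ending at i:
i:       1   2   3   4   5   6   7   8   9  10  11  12  13  14
a[i]:    3   7  15   9  19   7   2   5  23  11   8  11  34  10
S:       3  10  25  19  44  10   2   8  67  30  18  30 101  29
Maximum is 101 (e.g. 3 + 7 + 15 + 19 + 23 + 34).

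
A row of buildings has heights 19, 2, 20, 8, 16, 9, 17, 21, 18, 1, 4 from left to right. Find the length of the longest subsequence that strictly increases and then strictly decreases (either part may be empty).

inc[i] = longest strictly increasing subsequence ending at i; dec[i] = longest strictly decreasing subsequence starting at i:
i:      1  2  3  4  5  6  7  8  9 10 11
a[i]:  19  2 20  8 16  9 17 21 18  1  4
inc:    1  1  2  2  3  3  4  5  5  1  2
dec:    4  2  4  2  3  2  2  3  2  1  1
Best peak at i=8 (value 21): inc=5, dec=3, length 5+3−1 = 7.

7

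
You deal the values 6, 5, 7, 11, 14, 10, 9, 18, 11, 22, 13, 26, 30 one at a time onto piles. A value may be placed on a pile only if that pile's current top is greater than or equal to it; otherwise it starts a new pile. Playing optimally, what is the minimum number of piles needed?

8

Place each on the leftmost legal pile:
6 → new pile 1 (tops now [6])
5 → pile 1 (tops now [5])
7 → new pile 2 (tops now [5, 7])
11 → new pile 3 (tops now [5, 7, 11])
14 → new pile 4 (tops now [5, 7, 11, 14])
10 → pile 3 (tops now [5, 7, 10, 14])
9 → pile 3 (tops now [5, 7, 9, 14])
18 → new pile 5 (tops now [5, 7, 9, 14, 18])
11 → pile 4 (tops now [5, 7, 9, 11, 18])
22 → new pile 6 (tops now [5, 7, 9, 11, 18, 22])
13 → pile 5 (tops now [5, 7, 9, 11, 13, 22])
26 → new pile 7 (tops now [5, 7, 9, 11, 13, 22, 26])
30 → new pile 8 (tops now [5, 7, 9, 11, 13, 22, 26, 30])
Eight piles.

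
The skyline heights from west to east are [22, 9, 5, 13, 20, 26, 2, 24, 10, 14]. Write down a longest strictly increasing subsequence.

Patience tails give the LIS length; then backtrack through the dp parents:
22 → extends → [22]
9 → replaces 22 → [9]
5 → replaces 9 → [5]
13 → extends → [5, 13]
20 → extends → [5, 13, 20]
26 → extends → [5, 13, 20, 26]
2 → replaces 5 → [2, 13, 20, 26]
24 → replaces 26 → [2, 13, 20, 24]
10 → replaces 13 → [2, 10, 20, 24]
14 → replaces 20 → [2, 10, 14, 24]
Length 4; one witness is 9, 13, 20, 26.

9, 13, 20, 26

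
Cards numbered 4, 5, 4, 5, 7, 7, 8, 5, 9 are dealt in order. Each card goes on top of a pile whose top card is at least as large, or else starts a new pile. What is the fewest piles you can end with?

5

Place each on the leftmost legal pile:
4 → new pile 1 (tops now [4])
5 → new pile 2 (tops now [4, 5])
4 → pile 1 (tops now [4, 5])
5 → pile 2 (tops now [4, 5])
7 → new pile 3 (tops now [4, 5, 7])
7 → pile 3 (tops now [4, 5, 7])
8 → new pile 4 (tops now [4, 5, 7, 8])
5 → pile 2 (tops now [4, 5, 7, 8])
9 → new pile 5 (tops now [4, 5, 7, 8, 9])
Five piles.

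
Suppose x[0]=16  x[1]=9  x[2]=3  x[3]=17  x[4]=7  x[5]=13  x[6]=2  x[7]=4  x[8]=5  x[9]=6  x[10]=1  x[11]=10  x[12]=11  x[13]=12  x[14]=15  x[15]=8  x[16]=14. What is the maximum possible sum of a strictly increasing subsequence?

Let S[i] be the best sum of a strictly increasing subsequence ending at i:
i:      0  1  2  3  4  5  6  7  8  9 10 11 12 13 14 15 16
x[i]:  16  9  3 17  7 13  2  4  5  6  1 10 11 12 15  8 14
S:     16  9  3 33 10 23  2  7 12 18  1 28 39 51 66 26 65
Maximum is 66 (e.g. 3 + 4 + 5 + 6 + 10 + 11 + 12 + 15).

66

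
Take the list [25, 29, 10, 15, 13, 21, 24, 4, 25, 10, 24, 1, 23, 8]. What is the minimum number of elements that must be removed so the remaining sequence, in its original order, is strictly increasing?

9

Fewest deletions = n − (longest strictly increasing subsequence).
Patience tails:
25 → extends → [25]
29 → extends → [25, 29]
10 → replaces 25 → [10, 29]
15 → replaces 29 → [10, 15]
13 → replaces 15 → [10, 13]
21 → extends → [10, 13, 21]
24 → extends → [10, 13, 21, 24]
4 → replaces 10 → [4, 13, 21, 24]
25 → extends → [4, 13, 21, 24, 25]
10 → replaces 13 → [4, 10, 21, 24, 25]
24 → already a tail → [4, 10, 21, 24, 25]
1 → replaces 4 → [1, 10, 21, 24, 25]
23 → replaces 24 → [1, 10, 21, 23, 25]
8 → replaces 10 → [1, 8, 21, 23, 25]
Longest strictly increasing subsequence has length 5, so deletions = 14 − 5 = 9.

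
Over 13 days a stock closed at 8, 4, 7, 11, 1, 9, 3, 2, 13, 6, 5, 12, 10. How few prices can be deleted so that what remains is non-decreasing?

Fewest deletions = n − (longest non-decreasing subsequence).
Patience tails:
8 → extends → [8]
4 → replaces 8 → [4]
7 → extends → [4, 7]
11 → extends → [4, 7, 11]
1 → replaces 4 → [1, 7, 11]
9 → replaces 11 → [1, 7, 9]
3 → replaces 7 → [1, 3, 9]
2 → replaces 3 → [1, 2, 9]
13 → extends → [1, 2, 9, 13]
6 → replaces 9 → [1, 2, 6, 13]
5 → replaces 6 → [1, 2, 5, 13]
12 → replaces 13 → [1, 2, 5, 12]
10 → replaces 12 → [1, 2, 5, 10]
Longest non-decreasing subsequence has length 4, so deletions = 13 − 4 = 9.

9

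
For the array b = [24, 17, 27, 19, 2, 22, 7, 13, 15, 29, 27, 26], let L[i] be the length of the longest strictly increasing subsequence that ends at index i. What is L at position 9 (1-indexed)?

dp[i] = 1 + max{dp[j] : j<i, b[j]<b[i]} (or 1 if no such j):
i:      1  2  3  4  5  6  7  8  9 10 11 12
b[i]:  24 17 27 19  2 22  7 13 15 29 27 26
dp:     1  1  2  2  1  3  2  3  4  5  5  5
At index 9 the value is 4.

4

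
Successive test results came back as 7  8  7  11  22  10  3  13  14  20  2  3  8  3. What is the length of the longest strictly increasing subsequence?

6

Track the smallest tail for each achievable length (strict):
7 → extends → [7]
8 → extends → [7, 8]
7 → already a tail → [7, 8]
11 → extends → [7, 8, 11]
22 → extends → [7, 8, 11, 22]
10 → replaces 11 → [7, 8, 10, 22]
3 → replaces 7 → [3, 8, 10, 22]
13 → replaces 22 → [3, 8, 10, 13]
14 → extends → [3, 8, 10, 13, 14]
20 → extends → [3, 8, 10, 13, 14, 20]
2 → replaces 3 → [2, 8, 10, 13, 14, 20]
3 → replaces 8 → [2, 3, 10, 13, 14, 20]
8 → replaces 10 → [2, 3, 8, 13, 14, 20]
3 → already a tail → [2, 3, 8, 13, 14, 20]
Six tails, so the longest strictly increasing subsequence has length 6 (e.g. 7, 8, 11, 13, 14, 20).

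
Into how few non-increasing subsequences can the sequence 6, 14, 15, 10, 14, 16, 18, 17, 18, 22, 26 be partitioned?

8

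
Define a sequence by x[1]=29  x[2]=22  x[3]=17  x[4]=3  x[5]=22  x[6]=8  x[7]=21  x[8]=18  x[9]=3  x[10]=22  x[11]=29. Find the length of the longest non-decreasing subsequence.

5

Track the smallest tail for each achievable length (allowing ties):
29 → extends → [29]
22 → replaces 29 → [22]
17 → replaces 22 → [17]
3 → replaces 17 → [3]
22 → extends → [3, 22]
8 → replaces 22 → [3, 8]
21 → extends → [3, 8, 21]
18 → replaces 21 → [3, 8, 18]
3 → replaces 8 → [3, 3, 18]
22 → extends → [3, 3, 18, 22]
29 → extends → [3, 3, 18, 22, 29]
Five tails, so the longest non-decreasing subsequence has length 5 (e.g. 3, 8, 21, 22, 29).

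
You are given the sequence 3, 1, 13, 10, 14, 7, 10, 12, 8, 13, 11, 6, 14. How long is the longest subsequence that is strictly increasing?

6

Let dp[i] be the length of the longest such subsequence ending at index i:
i:      1  2  3  4  5  6  7  8  9 10 11 12 13
a[i]:   3  1 13 10 14  7 10 12  8 13 11  6 14
dp:     1  1  2  2  3  2  3  4  3  5  4  2  6
Maximum dp value is 6.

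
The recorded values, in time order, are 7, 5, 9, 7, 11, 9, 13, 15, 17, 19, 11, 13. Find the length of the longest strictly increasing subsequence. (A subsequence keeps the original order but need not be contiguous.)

7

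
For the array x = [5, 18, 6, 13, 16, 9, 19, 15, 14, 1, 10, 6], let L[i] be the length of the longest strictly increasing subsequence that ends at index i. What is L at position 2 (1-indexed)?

2

dp[i] = 1 + max{dp[j] : j<i, x[j]<x[i]} (or 1 if no such j):
i:      1  2  3  4  5  6  7  8  9 10 11 12
x[i]:   5 18  6 13 16  9 19 15 14  1 10  6
dp:     1  2  2  3  4  3  5  4  4  1  4  2
At index 2 the value is 2.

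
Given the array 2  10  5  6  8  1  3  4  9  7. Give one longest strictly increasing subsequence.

2, 5, 6, 8, 9

Patience tails give the LIS length; then backtrack through the dp parents:
2 → extends → [2]
10 → extends → [2, 10]
5 → replaces 10 → [2, 5]
6 → extends → [2, 5, 6]
8 → extends → [2, 5, 6, 8]
1 → replaces 2 → [1, 5, 6, 8]
3 → replaces 5 → [1, 3, 6, 8]
4 → replaces 6 → [1, 3, 4, 8]
9 → extends → [1, 3, 4, 8, 9]
7 → replaces 8 → [1, 3, 4, 7, 9]
Length 5; one witness is 2, 5, 6, 8, 9.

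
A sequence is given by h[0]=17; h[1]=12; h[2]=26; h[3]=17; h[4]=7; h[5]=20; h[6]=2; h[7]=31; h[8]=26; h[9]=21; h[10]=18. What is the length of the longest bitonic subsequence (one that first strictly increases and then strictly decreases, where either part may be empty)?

inc[i] = longest strictly increasing subsequence ending at i; dec[i] = longest strictly decreasing subsequence starting at i:
i:      0  1  2  3  4  5  6  7  8  9 10
h[i]:  17 12 26 17  7 20  2 31 26 21 18
inc:    1  1  2  2  1  3  1  4  4  4  3
dec:    4  3  4  3  2  2  1  4  3  2  1
Best peak at i=7 (value 31): inc=4, dec=4, length 4+4−1 = 7.

7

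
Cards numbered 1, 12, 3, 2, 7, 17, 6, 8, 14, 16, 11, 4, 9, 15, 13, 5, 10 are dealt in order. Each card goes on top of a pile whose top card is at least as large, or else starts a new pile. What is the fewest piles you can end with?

6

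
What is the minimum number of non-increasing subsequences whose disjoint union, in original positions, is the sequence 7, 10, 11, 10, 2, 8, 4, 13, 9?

Place each on the leftmost legal pile:
7 → new pile 1 (tops now [7])
10 → new pile 2 (tops now [7, 10])
11 → new pile 3 (tops now [7, 10, 11])
10 → pile 2 (tops now [7, 10, 11])
2 → pile 1 (tops now [2, 10, 11])
8 → pile 2 (tops now [2, 8, 11])
4 → pile 2 (tops now [2, 4, 11])
13 → new pile 4 (tops now [2, 4, 11, 13])
9 → pile 3 (tops now [2, 4, 9, 13])
Four piles.

4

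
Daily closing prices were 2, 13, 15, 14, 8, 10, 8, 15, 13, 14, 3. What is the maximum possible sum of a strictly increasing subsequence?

Let S[i] be the best sum of a strictly increasing subsequence ending at i:
i:      1  2  3  4  5  6  7  8  9 10 11
a[i]:   2 13 15 14  8 10  8 15 13 14  3
S:      2 15 30 29 10 20 10 44 33 47  5
Maximum is 47 (e.g. 2 + 8 + 10 + 13 + 14).

47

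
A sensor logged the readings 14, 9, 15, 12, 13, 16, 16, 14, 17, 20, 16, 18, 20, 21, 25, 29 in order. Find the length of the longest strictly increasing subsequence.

Track the smallest tail for each achievable length (strict):
14 → extends → [14]
9 → replaces 14 → [9]
15 → extends → [9, 15]
12 → replaces 15 → [9, 12]
13 → extends → [9, 12, 13]
16 → extends → [9, 12, 13, 16]
16 → already a tail → [9, 12, 13, 16]
14 → replaces 16 → [9, 12, 13, 14]
17 → extends → [9, 12, 13, 14, 17]
20 → extends → [9, 12, 13, 14, 17, 20]
16 → replaces 17 → [9, 12, 13, 14, 16, 20]
18 → replaces 20 → [9, 12, 13, 14, 16, 18]
20 → extends → [9, 12, 13, 14, 16, 18, 20]
21 → extends → [9, 12, 13, 14, 16, 18, 20, 21]
25 → extends → [9, 12, 13, 14, 16, 18, 20, 21, 25]
29 → extends → [9, 12, 13, 14, 16, 18, 20, 21, 25, 29]
Ten tails, so the longest strictly increasing subsequence has length 10 (e.g. 9, 12, 13, 16, 17, 18, 20, 21, 25, 29).

10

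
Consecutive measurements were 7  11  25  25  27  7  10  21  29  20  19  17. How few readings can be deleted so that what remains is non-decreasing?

6

Fewest deletions = n − (longest non-decreasing subsequence).
Patience tails:
7 → extends → [7]
11 → extends → [7, 11]
25 → extends → [7, 11, 25]
25 → extends → [7, 11, 25, 25]
27 → extends → [7, 11, 25, 25, 27]
7 → replaces 11 → [7, 7, 25, 25, 27]
10 → replaces 25 → [7, 7, 10, 25, 27]
21 → replaces 25 → [7, 7, 10, 21, 27]
29 → extends → [7, 7, 10, 21, 27, 29]
20 → replaces 21 → [7, 7, 10, 20, 27, 29]
19 → replaces 20 → [7, 7, 10, 19, 27, 29]
17 → replaces 19 → [7, 7, 10, 17, 27, 29]
Longest non-decreasing subsequence has length 6, so deletions = 12 − 6 = 6.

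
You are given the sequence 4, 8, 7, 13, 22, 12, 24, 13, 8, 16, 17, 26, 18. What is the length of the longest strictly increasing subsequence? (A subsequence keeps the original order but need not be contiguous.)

Track the smallest tail for each achievable length (strict):
4 → extends → [4]
8 → extends → [4, 8]
7 → replaces 8 → [4, 7]
13 → extends → [4, 7, 13]
22 → extends → [4, 7, 13, 22]
12 → replaces 13 → [4, 7, 12, 22]
24 → extends → [4, 7, 12, 22, 24]
13 → replaces 22 → [4, 7, 12, 13, 24]
8 → replaces 12 → [4, 7, 8, 13, 24]
16 → replaces 24 → [4, 7, 8, 13, 16]
17 → extends → [4, 7, 8, 13, 16, 17]
26 → extends → [4, 7, 8, 13, 16, 17, 26]
18 → replaces 26 → [4, 7, 8, 13, 16, 17, 18]
Seven tails, so the longest strictly increasing subsequence has length 7 (e.g. 4, 8, 12, 13, 16, 17, 26).

7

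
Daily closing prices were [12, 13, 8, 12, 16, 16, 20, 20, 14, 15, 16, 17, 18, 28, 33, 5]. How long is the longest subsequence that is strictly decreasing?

Let dp[i] be the longest strictly decreasing subsequence ending at i:
i:      1  2  3  4  5  6  7  8  9 10 11 12 13 14 15 16
a[i]:  12 13  8 12 16 16 20 20 14 15 16 17 18 28 33  5
dp:     1  1  2  2  1  1  1  1  2  2  2  2  2  1  1  3
Maximum is 3.

3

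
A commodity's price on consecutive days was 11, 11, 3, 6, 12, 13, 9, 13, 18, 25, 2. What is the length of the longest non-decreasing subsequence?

7

Track the smallest tail for each achievable length (allowing ties):
11 → extends → [11]
11 → extends → [11, 11]
3 → replaces 11 → [3, 11]
6 → replaces 11 → [3, 6]
12 → extends → [3, 6, 12]
13 → extends → [3, 6, 12, 13]
9 → replaces 12 → [3, 6, 9, 13]
13 → extends → [3, 6, 9, 13, 13]
18 → extends → [3, 6, 9, 13, 13, 18]
25 → extends → [3, 6, 9, 13, 13, 18, 25]
2 → replaces 3 → [2, 6, 9, 13, 13, 18, 25]
Seven tails, so the longest non-decreasing subsequence has length 7 (e.g. 11, 11, 12, 13, 13, 18, 25).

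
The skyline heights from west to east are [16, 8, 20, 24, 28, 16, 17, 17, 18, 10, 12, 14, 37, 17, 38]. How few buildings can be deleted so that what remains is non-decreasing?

8

Fewest deletions = n − (longest non-decreasing subsequence).
Patience tails:
16 → extends → [16]
8 → replaces 16 → [8]
20 → extends → [8, 20]
24 → extends → [8, 20, 24]
28 → extends → [8, 20, 24, 28]
16 → replaces 20 → [8, 16, 24, 28]
17 → replaces 24 → [8, 16, 17, 28]
17 → replaces 28 → [8, 16, 17, 17]
18 → extends → [8, 16, 17, 17, 18]
10 → replaces 16 → [8, 10, 17, 17, 18]
12 → replaces 17 → [8, 10, 12, 17, 18]
14 → replaces 17 → [8, 10, 12, 14, 18]
37 → extends → [8, 10, 12, 14, 18, 37]
17 → replaces 18 → [8, 10, 12, 14, 17, 37]
38 → extends → [8, 10, 12, 14, 17, 37, 38]
Longest non-decreasing subsequence has length 7, so deletions = 15 − 7 = 8.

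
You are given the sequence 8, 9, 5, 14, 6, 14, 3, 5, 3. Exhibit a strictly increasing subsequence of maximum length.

Patience tails give the LIS length; then backtrack through the dp parents:
8 → extends → [8]
9 → extends → [8, 9]
5 → replaces 8 → [5, 9]
14 → extends → [5, 9, 14]
6 → replaces 9 → [5, 6, 14]
14 → already a tail → [5, 6, 14]
3 → replaces 5 → [3, 6, 14]
5 → replaces 6 → [3, 5, 14]
3 → already a tail → [3, 5, 14]
Length 3; one witness is 8, 9, 14.

8, 9, 14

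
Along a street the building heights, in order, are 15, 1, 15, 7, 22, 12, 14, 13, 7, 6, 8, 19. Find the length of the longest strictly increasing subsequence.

Track the smallest tail for each achievable length (strict):
15 → extends → [15]
1 → replaces 15 → [1]
15 → extends → [1, 15]
7 → replaces 15 → [1, 7]
22 → extends → [1, 7, 22]
12 → replaces 22 → [1, 7, 12]
14 → extends → [1, 7, 12, 14]
13 → replaces 14 → [1, 7, 12, 13]
7 → already a tail → [1, 7, 12, 13]
6 → replaces 7 → [1, 6, 12, 13]
8 → replaces 12 → [1, 6, 8, 13]
19 → extends → [1, 6, 8, 13, 19]
Five tails, so the longest strictly increasing subsequence has length 5 (e.g. 1, 7, 12, 14, 19).

5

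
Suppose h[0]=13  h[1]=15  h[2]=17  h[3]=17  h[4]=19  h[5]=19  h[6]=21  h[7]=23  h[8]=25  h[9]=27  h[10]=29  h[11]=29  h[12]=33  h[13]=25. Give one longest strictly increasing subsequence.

Patience tails give the LIS length; then backtrack through the dp parents:
13 → extends → [13]
15 → extends → [13, 15]
17 → extends → [13, 15, 17]
17 → already a tail → [13, 15, 17]
19 → extends → [13, 15, 17, 19]
19 → already a tail → [13, 15, 17, 19]
21 → extends → [13, 15, 17, 19, 21]
23 → extends → [13, 15, 17, 19, 21, 23]
25 → extends → [13, 15, 17, 19, 21, 23, 25]
27 → extends → [13, 15, 17, 19, 21, 23, 25, 27]
29 → extends → [13, 15, 17, 19, 21, 23, 25, 27, 29]
29 → already a tail → [13, 15, 17, 19, 21, 23, 25, 27, 29]
33 → extends → [13, 15, 17, 19, 21, 23, 25, 27, 29, 33]
25 → already a tail → [13, 15, 17, 19, 21, 23, 25, 27, 29, 33]
Length 10; one witness is 13, 15, 17, 19, 21, 23, 25, 27, 29, 33.

13, 15, 17, 19, 21, 23, 25, 27, 29, 33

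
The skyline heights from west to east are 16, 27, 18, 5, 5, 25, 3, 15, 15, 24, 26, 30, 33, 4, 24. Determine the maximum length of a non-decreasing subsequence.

Let dp[i] be the length of the longest such subsequence ending at index i:
i:      1  2  3  4  5  6  7  8  9 10 11 12 13 14 15
a[i]:  16 27 18  5  5 25  3 15 15 24 26 30 33  4 24
dp:     1  2  2  1  2  3  1  3  4  5  6  7  8  2  6
Maximum dp value is 8.

8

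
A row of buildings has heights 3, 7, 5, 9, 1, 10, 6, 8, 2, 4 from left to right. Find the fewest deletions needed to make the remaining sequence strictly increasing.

Fewest deletions = n − (longest strictly increasing subsequence).
Patience tails:
3 → extends → [3]
7 → extends → [3, 7]
5 → replaces 7 → [3, 5]
9 → extends → [3, 5, 9]
1 → replaces 3 → [1, 5, 9]
10 → extends → [1, 5, 9, 10]
6 → replaces 9 → [1, 5, 6, 10]
8 → replaces 10 → [1, 5, 6, 8]
2 → replaces 5 → [1, 2, 6, 8]
4 → replaces 6 → [1, 2, 4, 8]
Longest strictly increasing subsequence has length 4, so deletions = 10 − 4 = 6.

6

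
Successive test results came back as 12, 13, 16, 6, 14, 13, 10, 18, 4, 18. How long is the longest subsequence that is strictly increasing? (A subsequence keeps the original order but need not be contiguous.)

Let dp[i] be the length of the longest such subsequence ending at index i:
i:      1  2  3  4  5  6  7  8  9 10
a[i]:  12 13 16  6 14 13 10 18  4 18
dp:     1  2  3  1  3  2  2  4  1  4
Maximum dp value is 4.

4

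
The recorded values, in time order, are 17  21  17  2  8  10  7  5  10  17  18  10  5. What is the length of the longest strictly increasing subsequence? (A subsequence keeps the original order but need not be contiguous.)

Track the smallest tail for each achievable length (strict):
17 → extends → [17]
21 → extends → [17, 21]
17 → already a tail → [17, 21]
2 → replaces 17 → [2, 21]
8 → replaces 21 → [2, 8]
10 → extends → [2, 8, 10]
7 → replaces 8 → [2, 7, 10]
5 → replaces 7 → [2, 5, 10]
10 → already a tail → [2, 5, 10]
17 → extends → [2, 5, 10, 17]
18 → extends → [2, 5, 10, 17, 18]
10 → already a tail → [2, 5, 10, 17, 18]
5 → already a tail → [2, 5, 10, 17, 18]
Five tails, so the longest strictly increasing subsequence has length 5 (e.g. 2, 8, 10, 17, 18).

5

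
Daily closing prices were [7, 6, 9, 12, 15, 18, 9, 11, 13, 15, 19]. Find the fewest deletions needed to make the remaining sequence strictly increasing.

5

Fewest deletions = n − (longest strictly increasing subsequence).
Patience tails:
7 → extends → [7]
6 → replaces 7 → [6]
9 → extends → [6, 9]
12 → extends → [6, 9, 12]
15 → extends → [6, 9, 12, 15]
18 → extends → [6, 9, 12, 15, 18]
9 → already a tail → [6, 9, 12, 15, 18]
11 → replaces 12 → [6, 9, 11, 15, 18]
13 → replaces 15 → [6, 9, 11, 13, 18]
15 → replaces 18 → [6, 9, 11, 13, 15]
19 → extends → [6, 9, 11, 13, 15, 19]
Longest strictly increasing subsequence has length 6, so deletions = 11 − 6 = 5.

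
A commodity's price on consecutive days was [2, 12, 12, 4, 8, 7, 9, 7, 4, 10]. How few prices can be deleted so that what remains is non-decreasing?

5

Fewest deletions = n − (longest non-decreasing subsequence).
Patience tails:
2 → extends → [2]
12 → extends → [2, 12]
12 → extends → [2, 12, 12]
4 → replaces 12 → [2, 4, 12]
8 → replaces 12 → [2, 4, 8]
7 → replaces 8 → [2, 4, 7]
9 → extends → [2, 4, 7, 9]
7 → replaces 9 → [2, 4, 7, 7]
4 → replaces 7 → [2, 4, 4, 7]
10 → extends → [2, 4, 4, 7, 10]
Longest non-decreasing subsequence has length 5, so deletions = 10 − 5 = 5.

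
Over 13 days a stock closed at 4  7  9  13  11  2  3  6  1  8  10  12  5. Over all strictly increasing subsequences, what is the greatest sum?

Let S[i] be the best sum of a strictly increasing subsequence ending at i:
i:      1  2  3  4  5  6  7  8  9 10 11 12 13
a[i]:   4  7  9 13 11  2  3  6  1  8 10 12  5
S:      4 11 20 33 31  2  5 11  1 19 30 43 10
Maximum is 43 (e.g. 4 + 7 + 9 + 11 + 12).

43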